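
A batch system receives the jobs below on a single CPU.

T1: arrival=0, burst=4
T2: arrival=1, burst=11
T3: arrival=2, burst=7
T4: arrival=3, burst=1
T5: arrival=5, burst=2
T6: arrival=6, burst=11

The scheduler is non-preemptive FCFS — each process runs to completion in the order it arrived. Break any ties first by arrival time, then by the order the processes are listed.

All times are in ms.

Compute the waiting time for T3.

Timeline: | T1 0-4 | T2 4-15 | T3 15-22 | T4 22-23 | T5 23-25 | T6 25-36 |
Completion: T1=4  T2=15  T3=22  T4=23  T5=25  T6=36
Turnaround (C−A): T1=4  T2=14  T3=20  T4=20  T5=20  T6=30
Waiting(T3) = turnaround − burst = 20 − 7 = 13

13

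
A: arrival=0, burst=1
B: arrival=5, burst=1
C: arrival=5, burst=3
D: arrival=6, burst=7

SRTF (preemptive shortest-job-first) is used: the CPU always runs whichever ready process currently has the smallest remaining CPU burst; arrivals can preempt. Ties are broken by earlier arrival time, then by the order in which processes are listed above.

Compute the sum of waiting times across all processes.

4

Schedule: | A 0-1 | idle 1-5 | B 5-6 | C 6-9 | D 9-16 |
Completion: A=1  B=6  C=9  D=16
Turnaround (C−A): A=1  B=1  C=4  D=10
Waiting = turnaround − burst: A=0, B=0, C=1, D=3
Total waiting = 0 + 0 + 1 + 3 = 4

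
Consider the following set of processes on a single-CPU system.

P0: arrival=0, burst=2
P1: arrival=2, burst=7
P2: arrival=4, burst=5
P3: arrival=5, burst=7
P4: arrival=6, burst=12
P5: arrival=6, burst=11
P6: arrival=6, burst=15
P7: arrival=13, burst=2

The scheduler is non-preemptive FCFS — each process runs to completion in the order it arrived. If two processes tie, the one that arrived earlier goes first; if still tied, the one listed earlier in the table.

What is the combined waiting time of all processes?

Gantt: | P0 0-2 | P1 2-9 | P2 9-14 | P3 14-21 | P4 21-33 | P5 33-44 | P6 44-59 | P7 59-61 |
Completion: P0=2  P1=9  P2=14  P3=21  P4=33  P5=44  P6=59  P7=61
Turnaround (C−A): P0=2  P1=7  P2=10  P3=16  P4=27  P5=38  P6=53  P7=48
Waiting = turnaround − burst: P0=0, P1=0, P2=5, P3=9, P4=15, P5=27, P6=38, P7=46
Total waiting = 0 + 0 + 5 + 9 + 15 + 27 + 38 + 46 = 140

140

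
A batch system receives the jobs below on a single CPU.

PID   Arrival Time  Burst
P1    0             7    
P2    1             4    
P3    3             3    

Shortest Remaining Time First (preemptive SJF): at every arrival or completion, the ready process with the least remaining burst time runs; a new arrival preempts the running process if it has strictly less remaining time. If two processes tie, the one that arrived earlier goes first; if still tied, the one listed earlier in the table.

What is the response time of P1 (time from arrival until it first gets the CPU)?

Timeline: | P1 0-1 | P2 1-5 | P3 5-8 | P1 8-14 |
Completion: P1=14  P2=5  P3=8
Turnaround (C−A): P1=14  P2=4  P3=5
Response(P1) = first start − arrival = 0 − 0 = 0

0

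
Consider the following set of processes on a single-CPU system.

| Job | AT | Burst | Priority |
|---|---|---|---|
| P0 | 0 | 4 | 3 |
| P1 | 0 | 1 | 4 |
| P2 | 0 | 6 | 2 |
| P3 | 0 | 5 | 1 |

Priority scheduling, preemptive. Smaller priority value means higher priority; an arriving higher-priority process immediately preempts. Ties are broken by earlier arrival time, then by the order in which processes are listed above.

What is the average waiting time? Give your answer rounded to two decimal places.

Gantt: | P3 0-5 | P2 5-11 | P0 11-15 | P1 15-16 |
Completion: P0=15  P1=16  P2=11  P3=5
Turnaround (C−A): P0=15  P1=16  P2=11  P3=5
Waiting times: P0=11, P1=15, P2=5, P3=0
Average waiting = (11+15+5+0) / 4 = 31/4 = 7.75

7.75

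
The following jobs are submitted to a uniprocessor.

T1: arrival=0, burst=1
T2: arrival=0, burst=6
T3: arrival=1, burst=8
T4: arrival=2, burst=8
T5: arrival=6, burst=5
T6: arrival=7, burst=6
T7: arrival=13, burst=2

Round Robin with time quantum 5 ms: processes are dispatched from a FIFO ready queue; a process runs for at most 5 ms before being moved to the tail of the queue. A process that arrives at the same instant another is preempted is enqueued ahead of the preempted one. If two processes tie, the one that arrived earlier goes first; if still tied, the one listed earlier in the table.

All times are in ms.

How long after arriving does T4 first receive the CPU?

9

Timeline: | T1 0-1 | T2 1-6 | T3 6-11 | T4 11-16 | T5 16-21 | T2 21-22 | T6 22-27 | T3 27-30 | T7 30-32 | T4 32-35 | T6 35-36 |
Completion: T1=1  T2=22  T3=30  T4=35  T5=21  T6=36  T7=32
Response(T4) = first start − arrival = 11 − 2 = 9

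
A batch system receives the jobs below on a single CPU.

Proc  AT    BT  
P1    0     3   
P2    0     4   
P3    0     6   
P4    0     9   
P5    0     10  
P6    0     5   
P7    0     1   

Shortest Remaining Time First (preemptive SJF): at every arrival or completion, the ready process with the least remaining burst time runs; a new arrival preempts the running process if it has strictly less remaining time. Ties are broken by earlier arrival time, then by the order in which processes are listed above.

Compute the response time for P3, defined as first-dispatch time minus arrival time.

Gantt: | P7 0-1 | P1 1-4 | P2 4-8 | P6 8-13 | P3 13-19 | P4 19-28 | P5 28-38 |
Completion: P1=4  P2=8  P3=19  P4=28  P5=38  P6=13  P7=1
Turnaround (C−A): P1=4  P2=8  P3=19  P4=28  P5=38  P6=13  P7=1
Response(P3) = first start − arrival = 13 − 0 = 13

13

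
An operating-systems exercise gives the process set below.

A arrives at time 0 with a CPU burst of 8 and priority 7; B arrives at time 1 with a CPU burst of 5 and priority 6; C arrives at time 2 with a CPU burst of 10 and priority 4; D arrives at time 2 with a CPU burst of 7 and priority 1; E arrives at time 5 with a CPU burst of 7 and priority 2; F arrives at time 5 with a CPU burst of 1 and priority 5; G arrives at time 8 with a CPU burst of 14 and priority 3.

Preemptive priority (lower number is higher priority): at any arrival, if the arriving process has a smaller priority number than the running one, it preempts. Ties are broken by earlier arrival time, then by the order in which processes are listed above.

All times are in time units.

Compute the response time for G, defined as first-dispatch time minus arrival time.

Gantt: | A 0-1 | B 1-2 | D 2-9 | E 9-16 | G 16-30 | C 30-40 | F 40-41 | B 41-45 | A 45-52 |
Completion: A=52  B=45  C=40  D=9  E=16  F=41  G=30
Turnaround (C−A): A=52  B=44  C=38  D=7  E=11  F=36  G=22
Response(G) = first start − arrival = 16 − 8 = 8

8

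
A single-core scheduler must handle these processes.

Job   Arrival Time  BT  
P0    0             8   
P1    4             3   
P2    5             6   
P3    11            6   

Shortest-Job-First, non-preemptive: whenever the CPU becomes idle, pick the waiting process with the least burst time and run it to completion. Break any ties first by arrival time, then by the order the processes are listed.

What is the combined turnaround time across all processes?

39

Timeline: | P0 0-8 | P1 8-11 | P2 11-17 | P3 17-23 |
Completion: P0=8  P1=11  P2=17  P3=23
Turnaround (C−A): P0=8  P1=7  P2=12  P3=12
Turnaround = completion − arrival: P0=8, P1=7, P2=12, P3=12
Total turnaround = 8 + 7 + 12 + 12 = 39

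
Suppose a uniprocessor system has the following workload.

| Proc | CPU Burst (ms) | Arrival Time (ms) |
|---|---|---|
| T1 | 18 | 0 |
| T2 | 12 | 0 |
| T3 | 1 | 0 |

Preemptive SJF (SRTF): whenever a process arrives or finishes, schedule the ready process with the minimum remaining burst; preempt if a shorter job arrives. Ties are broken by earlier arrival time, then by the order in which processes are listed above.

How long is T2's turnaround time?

Schedule: | T3 0-1 | T2 1-13 | T1 13-31 |
Completion: T1=31  T2=13  T3=1
Turnaround (C−A): T1=31  T2=13  T3=1
Turnaround(T2) = completion − arrival = 13 − 0 = 13

13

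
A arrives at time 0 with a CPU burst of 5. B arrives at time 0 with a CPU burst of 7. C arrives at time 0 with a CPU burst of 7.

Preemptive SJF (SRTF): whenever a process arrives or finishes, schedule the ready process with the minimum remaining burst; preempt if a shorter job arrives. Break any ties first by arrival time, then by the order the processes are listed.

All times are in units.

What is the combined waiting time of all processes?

Timeline: | A 0-5 | B 5-12 | C 12-19 |
Completion: A=5  B=12  C=19
Waiting = turnaround − burst: A=0, B=5, C=12
Total waiting = 0 + 5 + 12 = 17

17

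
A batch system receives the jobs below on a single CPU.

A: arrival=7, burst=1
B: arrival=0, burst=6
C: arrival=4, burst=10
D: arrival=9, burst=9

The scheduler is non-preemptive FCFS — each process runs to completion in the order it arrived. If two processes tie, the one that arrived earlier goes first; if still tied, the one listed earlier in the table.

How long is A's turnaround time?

10

Timeline: | B 0-6 | C 6-16 | A 16-17 | D 17-26 |
Completion: A=17  B=6  C=16  D=26
Turnaround(A) = completion − arrival = 17 − 7 = 10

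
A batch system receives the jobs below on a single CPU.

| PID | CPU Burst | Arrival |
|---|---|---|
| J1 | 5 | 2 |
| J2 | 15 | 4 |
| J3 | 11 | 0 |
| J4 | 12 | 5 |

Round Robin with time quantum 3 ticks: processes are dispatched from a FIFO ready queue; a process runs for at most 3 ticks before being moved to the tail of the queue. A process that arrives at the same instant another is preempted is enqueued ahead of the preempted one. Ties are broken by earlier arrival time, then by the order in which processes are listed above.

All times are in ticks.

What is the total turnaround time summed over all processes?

117

Schedule: | J3 0-3 | J1 3-6 | J3 6-9 | J2 9-12 | J4 12-15 | J1 15-17 | J3 17-20 | J2 20-23 | J4 23-26 | J3 26-28 | J2 28-31 | J4 31-34 | J2 34-37 | J4 37-40 | J2 40-43 |
Completion: J1=17  J2=43  J3=28  J4=40
Turnaround = completion − arrival: J1=15, J2=39, J3=28, J4=35
Total turnaround = 15 + 39 + 28 + 35 = 117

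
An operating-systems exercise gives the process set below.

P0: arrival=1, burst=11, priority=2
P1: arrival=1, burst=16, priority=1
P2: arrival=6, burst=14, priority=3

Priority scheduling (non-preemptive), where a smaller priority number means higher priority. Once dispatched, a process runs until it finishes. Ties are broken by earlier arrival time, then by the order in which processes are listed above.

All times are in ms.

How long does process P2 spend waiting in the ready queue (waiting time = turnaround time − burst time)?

22

Gantt: | idle 0-1 | P1 1-17 | P0 17-28 | P2 28-42 |
Completion: P0=28  P1=17  P2=42
Turnaround (C−A): P0=27  P1=16  P2=36
Waiting(P2) = turnaround − burst = 36 − 14 = 22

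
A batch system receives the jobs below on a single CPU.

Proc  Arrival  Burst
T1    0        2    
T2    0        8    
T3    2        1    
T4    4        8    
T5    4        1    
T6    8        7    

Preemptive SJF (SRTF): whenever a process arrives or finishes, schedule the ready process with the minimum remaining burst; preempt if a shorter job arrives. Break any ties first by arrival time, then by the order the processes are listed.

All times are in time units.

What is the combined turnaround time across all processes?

50

Timeline: | T1 0-2 | T3 2-3 | T2 3-4 | T5 4-5 | T2 5-12 | T6 12-19 | T4 19-27 |
Completion: T1=2  T2=12  T3=3  T4=27  T5=5  T6=19
Turnaround (C−A): T1=2  T2=12  T3=1  T4=23  T5=1  T6=11
Turnaround = completion − arrival: T1=2, T2=12, T3=1, T4=23, T5=1, T6=11
Total turnaround = 2 + 12 + 1 + 23 + 1 + 11 = 50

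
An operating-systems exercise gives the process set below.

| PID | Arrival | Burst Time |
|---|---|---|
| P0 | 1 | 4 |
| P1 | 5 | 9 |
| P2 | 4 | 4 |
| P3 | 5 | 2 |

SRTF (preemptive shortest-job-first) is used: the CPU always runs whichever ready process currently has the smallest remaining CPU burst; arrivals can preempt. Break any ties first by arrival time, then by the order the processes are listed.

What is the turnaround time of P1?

15

Gantt: | idle 0-1 | P0 1-5 | P3 5-7 | P2 7-11 | P1 11-20 |
Completion: P0=5  P1=20  P2=11  P3=7
Turnaround(P1) = completion − arrival = 20 − 5 = 15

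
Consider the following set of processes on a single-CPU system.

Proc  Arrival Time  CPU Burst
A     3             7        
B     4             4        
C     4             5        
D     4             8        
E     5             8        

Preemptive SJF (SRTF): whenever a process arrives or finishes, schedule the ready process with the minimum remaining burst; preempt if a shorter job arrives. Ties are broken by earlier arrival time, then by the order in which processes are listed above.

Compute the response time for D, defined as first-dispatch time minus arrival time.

Gantt: | idle 0-3 | A 3-4 | B 4-8 | C 8-13 | A 13-19 | D 19-27 | E 27-35 |
Completion: A=19  B=8  C=13  D=27  E=35
Turnaround (C−A): A=16  B=4  C=9  D=23  E=30
Response(D) = first start − arrival = 19 − 4 = 15

15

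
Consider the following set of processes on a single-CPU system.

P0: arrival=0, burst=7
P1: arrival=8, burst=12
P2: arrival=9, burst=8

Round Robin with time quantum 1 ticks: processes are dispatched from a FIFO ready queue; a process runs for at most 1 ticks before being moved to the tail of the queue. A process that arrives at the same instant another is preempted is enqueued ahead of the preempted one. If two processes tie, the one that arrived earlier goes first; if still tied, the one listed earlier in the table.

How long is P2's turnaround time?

Schedule: | P0 0-7 | idle 7-8 | P1 8-9 | P2 9-10 | P1 10-11 | P2 11-12 | P1 12-13 | P2 13-14 | P1 14-15 | P2 15-16 | P1 16-17 | P2 17-18 | P1 18-19 | P2 19-20 | P1 20-21 | P2 21-22 | P1 22-23 | P2 23-24 | P1 24-28 |
Completion: P0=7  P1=28  P2=24
Turnaround (C−A): P0=7  P1=20  P2=15
Turnaround(P2) = completion − arrival = 24 − 9 = 15

15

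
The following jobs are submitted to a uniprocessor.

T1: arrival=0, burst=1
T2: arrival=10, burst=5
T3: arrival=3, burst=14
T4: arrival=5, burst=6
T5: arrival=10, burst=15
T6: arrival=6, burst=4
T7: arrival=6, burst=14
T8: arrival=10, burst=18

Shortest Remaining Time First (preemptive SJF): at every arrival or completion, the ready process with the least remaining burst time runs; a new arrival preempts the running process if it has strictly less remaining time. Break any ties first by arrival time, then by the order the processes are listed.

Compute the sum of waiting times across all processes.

Timeline: | T1 0-1 | idle 1-3 | T3 3-5 | T4 5-6 | T6 6-10 | T4 10-15 | T2 15-20 | T3 20-32 | T7 32-46 | T5 46-61 | T8 61-79 |
Completion: T1=1  T2=20  T3=32  T4=15  T5=61  T6=10  T7=46  T8=79
Waiting = turnaround − burst: T1=0, T2=5, T3=15, T4=4, T5=36, T6=0, T7=26, T8=51
Total waiting = 0 + 5 + 15 + 4 + 36 + 0 + 26 + 51 = 137

137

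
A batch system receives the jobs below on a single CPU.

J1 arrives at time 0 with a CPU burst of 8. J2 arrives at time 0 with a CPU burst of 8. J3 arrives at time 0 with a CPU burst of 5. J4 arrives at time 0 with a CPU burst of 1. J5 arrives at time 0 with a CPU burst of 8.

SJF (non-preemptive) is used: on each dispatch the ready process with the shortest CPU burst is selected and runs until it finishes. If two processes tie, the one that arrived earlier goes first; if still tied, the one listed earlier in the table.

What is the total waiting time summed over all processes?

43

Schedule: | J4 0-1 | J3 1-6 | J1 6-14 | J2 14-22 | J5 22-30 |
Completion: J1=14  J2=22  J3=6  J4=1  J5=30
Waiting = turnaround − burst: J1=6, J2=14, J3=1, J4=0, J5=22
Total waiting = 6 + 14 + 1 + 0 + 22 = 43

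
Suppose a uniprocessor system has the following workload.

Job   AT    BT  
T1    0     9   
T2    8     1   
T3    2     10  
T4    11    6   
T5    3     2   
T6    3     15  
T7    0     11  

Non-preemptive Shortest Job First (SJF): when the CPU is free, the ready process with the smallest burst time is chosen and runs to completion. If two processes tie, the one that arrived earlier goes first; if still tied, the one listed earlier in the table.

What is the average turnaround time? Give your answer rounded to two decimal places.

Schedule: | T1 0-9 | T2 9-10 | T5 10-12 | T4 12-18 | T3 18-28 | T7 28-39 | T6 39-54 |
Completion: T1=9  T2=10  T3=28  T4=18  T5=12  T6=54  T7=39
Turnaround times: T1=9, T2=2, T3=26, T4=7, T5=9, T6=51, T7=39
Average turnaround = (9+2+26+7+9+51+39) / 7 = 143/7 = 20.43

20.43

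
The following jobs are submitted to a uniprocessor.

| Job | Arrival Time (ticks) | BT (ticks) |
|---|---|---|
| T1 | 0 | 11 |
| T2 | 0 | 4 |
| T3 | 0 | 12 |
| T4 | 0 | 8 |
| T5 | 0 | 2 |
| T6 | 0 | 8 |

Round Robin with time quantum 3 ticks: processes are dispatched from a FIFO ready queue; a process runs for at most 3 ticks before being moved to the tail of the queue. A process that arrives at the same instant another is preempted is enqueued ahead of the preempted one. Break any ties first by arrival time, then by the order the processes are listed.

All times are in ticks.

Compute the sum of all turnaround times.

200

Gantt: | T1 0-3 | T2 3-6 | T3 6-9 | T4 9-12 | T5 12-14 | T6 14-17 | T1 17-20 | T2 20-21 | T3 21-24 | T4 24-27 | T6 27-30 | T1 30-33 | T3 33-36 | T4 36-38 | T6 38-40 | T1 40-42 | T3 42-45 |
Completion: T1=42  T2=21  T3=45  T4=38  T5=14  T6=40
Turnaround (C−A): T1=42  T2=21  T3=45  T4=38  T5=14  T6=40
Turnaround = completion − arrival: T1=42, T2=21, T3=45, T4=38, T5=14, T6=40
Total turnaround = 42 + 21 + 45 + 38 + 14 + 40 = 200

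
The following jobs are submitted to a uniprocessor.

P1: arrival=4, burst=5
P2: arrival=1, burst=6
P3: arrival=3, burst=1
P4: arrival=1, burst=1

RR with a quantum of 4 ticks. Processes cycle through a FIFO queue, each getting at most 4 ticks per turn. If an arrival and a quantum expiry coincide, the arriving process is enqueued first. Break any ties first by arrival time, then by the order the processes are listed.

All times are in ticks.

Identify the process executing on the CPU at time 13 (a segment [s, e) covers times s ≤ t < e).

P1

Schedule: | idle 0-1 | P2 1-5 | P4 5-6 | P3 6-7 | P1 7-11 | P2 11-13 | P1 13-14 |
Completion: P1=14  P2=13  P3=7  P4=6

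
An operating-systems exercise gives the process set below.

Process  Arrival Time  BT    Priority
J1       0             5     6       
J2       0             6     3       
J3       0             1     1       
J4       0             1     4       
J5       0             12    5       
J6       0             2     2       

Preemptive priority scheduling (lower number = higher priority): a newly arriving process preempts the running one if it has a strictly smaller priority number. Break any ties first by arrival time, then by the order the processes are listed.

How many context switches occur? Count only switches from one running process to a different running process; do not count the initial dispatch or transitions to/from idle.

5

Schedule: | J3 0-1 | J6 1-3 | J2 3-9 | J4 9-10 | J5 10-22 | J1 22-27 |
Completion: J1=27  J2=9  J3=1  J4=10  J5=22  J6=3
Turnaround (C−A): J1=27  J2=9  J3=1  J4=10  J5=22  J6=3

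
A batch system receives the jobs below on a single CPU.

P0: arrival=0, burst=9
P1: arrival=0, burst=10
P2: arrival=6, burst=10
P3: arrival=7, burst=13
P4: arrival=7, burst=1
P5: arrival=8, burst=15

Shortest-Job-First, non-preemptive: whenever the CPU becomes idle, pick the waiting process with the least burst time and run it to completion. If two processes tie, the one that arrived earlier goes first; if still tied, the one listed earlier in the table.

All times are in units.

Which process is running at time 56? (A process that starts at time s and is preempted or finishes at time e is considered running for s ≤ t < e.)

P5

Schedule: | P0 0-9 | P4 9-10 | P1 10-20 | P2 20-30 | P3 30-43 | P5 43-58 |
Completion: P0=9  P1=20  P2=30  P3=43  P4=10  P5=58
Turnaround (C−A): P0=9  P1=20  P2=24  P3=36  P4=3  P5=50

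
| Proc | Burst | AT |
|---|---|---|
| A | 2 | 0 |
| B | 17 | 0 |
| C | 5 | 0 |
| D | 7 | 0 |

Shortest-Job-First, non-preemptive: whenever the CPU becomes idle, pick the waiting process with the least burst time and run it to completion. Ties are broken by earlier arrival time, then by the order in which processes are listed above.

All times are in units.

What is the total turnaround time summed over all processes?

54

Timeline: | A 0-2 | C 2-7 | D 7-14 | B 14-31 |
Completion: A=2  B=31  C=7  D=14
Turnaround (C−A): A=2  B=31  C=7  D=14
Turnaround = completion − arrival: A=2, B=31, C=7, D=14
Total turnaround = 2 + 31 + 7 + 14 = 54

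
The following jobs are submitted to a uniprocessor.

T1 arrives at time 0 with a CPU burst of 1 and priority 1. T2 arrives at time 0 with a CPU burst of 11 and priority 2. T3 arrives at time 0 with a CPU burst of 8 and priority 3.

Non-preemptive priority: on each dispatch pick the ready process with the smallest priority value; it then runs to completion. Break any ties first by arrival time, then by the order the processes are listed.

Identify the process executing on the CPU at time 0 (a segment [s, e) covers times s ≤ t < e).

T1

Gantt: | T1 0-1 | T2 1-12 | T3 12-20 |
Completion: T1=1  T2=12  T3=20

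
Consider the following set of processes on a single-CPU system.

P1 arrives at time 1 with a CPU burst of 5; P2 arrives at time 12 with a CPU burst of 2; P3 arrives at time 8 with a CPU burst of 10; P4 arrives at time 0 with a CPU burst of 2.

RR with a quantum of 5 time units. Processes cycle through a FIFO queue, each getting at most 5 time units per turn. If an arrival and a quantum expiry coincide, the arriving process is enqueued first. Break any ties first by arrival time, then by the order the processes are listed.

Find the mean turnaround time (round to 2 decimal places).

Timeline: | P4 0-2 | P1 2-7 | idle 7-8 | P3 8-13 | P2 13-15 | P3 15-20 |
Completion: P1=7  P2=15  P3=20  P4=2
Turnaround (C−A): P1=6  P2=3  P3=12  P4=2
Turnaround times: P1=6, P2=3, P3=12, P4=2
Average turnaround = (6+3+12+2) / 4 = 23/4 = 5.75

5.75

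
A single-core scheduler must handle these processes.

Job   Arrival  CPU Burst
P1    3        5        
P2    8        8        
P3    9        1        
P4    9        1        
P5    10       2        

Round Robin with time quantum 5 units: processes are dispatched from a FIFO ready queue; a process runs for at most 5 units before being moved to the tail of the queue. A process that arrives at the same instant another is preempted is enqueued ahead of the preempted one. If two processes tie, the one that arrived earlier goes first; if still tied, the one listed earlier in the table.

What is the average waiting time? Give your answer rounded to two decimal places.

Timeline: | idle 0-3 | P1 3-8 | P2 8-13 | P3 13-14 | P4 14-15 | P5 15-17 | P2 17-20 |
Completion: P1=8  P2=20  P3=14  P4=15  P5=17
Turnaround (C−A): P1=5  P2=12  P3=5  P4=6  P5=7
Waiting times: P1=0, P2=4, P3=4, P4=5, P5=5
Average waiting = (0+4+4+5+5) / 5 = 18/5 = 3.60

3.60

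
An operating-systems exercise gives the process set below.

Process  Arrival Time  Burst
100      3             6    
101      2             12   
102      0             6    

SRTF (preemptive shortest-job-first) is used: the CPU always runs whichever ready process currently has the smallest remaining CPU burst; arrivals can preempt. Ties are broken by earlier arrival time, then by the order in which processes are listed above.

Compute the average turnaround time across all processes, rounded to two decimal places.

12.33

Schedule: | 102 0-6 | 100 6-12 | 101 12-24 |
Completion: 100=12  101=24  102=6
Turnaround times: 100=9, 101=22, 102=6
Average turnaround = (9+22+6) / 3 = 37/3 = 12.33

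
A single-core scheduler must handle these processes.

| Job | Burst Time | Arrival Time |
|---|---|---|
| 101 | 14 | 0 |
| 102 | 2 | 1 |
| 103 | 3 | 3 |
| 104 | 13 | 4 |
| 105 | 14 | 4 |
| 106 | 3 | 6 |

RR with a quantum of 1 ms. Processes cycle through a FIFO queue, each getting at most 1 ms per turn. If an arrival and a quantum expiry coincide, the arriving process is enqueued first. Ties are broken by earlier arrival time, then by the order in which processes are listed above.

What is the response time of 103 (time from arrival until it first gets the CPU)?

Timeline: | 101 0-1 | 102 1-2 | 101 2-3 | 102 3-4 | 103 4-5 | 101 5-6 | 104 6-7 | 105 7-8 | 103 8-9 | 106 9-10 | 101 10-11 | 104 11-12 | 105 12-13 | 103 13-14 | 106 14-15 | 101 15-16 | 104 16-17 | 105 17-18 | 106 18-19 | 101 19-20 | 104 20-21 | 105 21-22 | 101 22-23 | 104 23-24 | 105 24-25 | 101 25-26 | 104 26-27 | 105 27-28 | 101 28-29 | 104 29-30 | 105 30-31 | 101 31-32 | 104 32-33 | 105 33-34 | 101 34-35 | 104 35-36 | 105 36-37 | 101 37-38 | 104 38-39 | 105 39-40 | 101 40-41 | 104 41-42 | 105 42-43 | 101 43-44 | 104 44-45 | 105 45-46 | 104 46-47 | 105 47-49 |
Completion: 101=44  102=4  103=14  104=47  105=49  106=19
Turnaround (C−A): 101=44  102=3  103=11  104=43  105=45  106=13
Response(103) = first start − arrival = 4 − 3 = 1

1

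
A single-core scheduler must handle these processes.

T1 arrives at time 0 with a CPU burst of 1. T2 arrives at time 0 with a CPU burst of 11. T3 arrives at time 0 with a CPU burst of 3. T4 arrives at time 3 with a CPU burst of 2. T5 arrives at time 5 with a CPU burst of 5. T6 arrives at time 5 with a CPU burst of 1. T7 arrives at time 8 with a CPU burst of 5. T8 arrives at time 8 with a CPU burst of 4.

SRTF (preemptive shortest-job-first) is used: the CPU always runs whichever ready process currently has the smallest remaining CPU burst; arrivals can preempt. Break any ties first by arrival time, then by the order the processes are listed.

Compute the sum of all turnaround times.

70

Timeline: | T1 0-1 | T3 1-4 | T4 4-6 | T6 6-7 | T5 7-12 | T8 12-16 | T7 16-21 | T2 21-32 |
Completion: T1=1  T2=32  T3=4  T4=6  T5=12  T6=7  T7=21  T8=16
Turnaround = completion − arrival: T1=1, T2=32, T3=4, T4=3, T5=7, T6=2, T7=13, T8=8
Total turnaround = 1 + 32 + 4 + 3 + 7 + 2 + 13 + 8 = 70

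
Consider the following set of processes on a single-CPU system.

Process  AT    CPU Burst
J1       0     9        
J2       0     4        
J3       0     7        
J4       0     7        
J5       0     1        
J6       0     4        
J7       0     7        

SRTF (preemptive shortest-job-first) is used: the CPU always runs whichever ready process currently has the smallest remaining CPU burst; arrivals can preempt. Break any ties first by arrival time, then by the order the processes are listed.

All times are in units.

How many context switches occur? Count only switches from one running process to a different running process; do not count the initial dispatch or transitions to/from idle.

6

Gantt: | J5 0-1 | J2 1-5 | J6 5-9 | J3 9-16 | J4 16-23 | J7 23-30 | J1 30-39 |
Completion: J1=39  J2=5  J3=16  J4=23  J5=1  J6=9  J7=30
Turnaround (C−A): J1=39  J2=5  J3=16  J4=23  J5=1  J6=9  J7=30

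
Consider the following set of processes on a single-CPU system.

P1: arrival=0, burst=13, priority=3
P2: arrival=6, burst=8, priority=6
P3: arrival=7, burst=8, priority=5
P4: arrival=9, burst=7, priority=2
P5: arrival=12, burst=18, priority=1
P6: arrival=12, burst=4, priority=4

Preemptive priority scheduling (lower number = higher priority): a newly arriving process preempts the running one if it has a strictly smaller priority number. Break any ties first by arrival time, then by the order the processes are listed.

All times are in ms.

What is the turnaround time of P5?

Schedule: | P1 0-9 | P4 9-12 | P5 12-30 | P4 30-34 | P1 34-38 | P6 38-42 | P3 42-50 | P2 50-58 |
Completion: P1=38  P2=58  P3=50  P4=34  P5=30  P6=42
Turnaround (C−A): P1=38  P2=52  P3=43  P4=25  P5=18  P6=30
Turnaround(P5) = completion − arrival = 30 − 12 = 18

18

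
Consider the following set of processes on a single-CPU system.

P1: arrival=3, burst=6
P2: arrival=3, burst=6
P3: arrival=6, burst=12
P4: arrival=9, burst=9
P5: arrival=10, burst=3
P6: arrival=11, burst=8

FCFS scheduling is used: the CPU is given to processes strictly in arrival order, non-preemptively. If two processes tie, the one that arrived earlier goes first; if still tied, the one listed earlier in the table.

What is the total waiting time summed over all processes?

87

Timeline: | idle 0-3 | P1 3-9 | P2 9-15 | P3 15-27 | P4 27-36 | P5 36-39 | P6 39-47 |
Completion: P1=9  P2=15  P3=27  P4=36  P5=39  P6=47
Turnaround (C−A): P1=6  P2=12  P3=21  P4=27  P5=29  P6=36
Waiting = turnaround − burst: P1=0, P2=6, P3=9, P4=18, P5=26, P6=28
Total waiting = 0 + 6 + 9 + 18 + 26 + 28 = 87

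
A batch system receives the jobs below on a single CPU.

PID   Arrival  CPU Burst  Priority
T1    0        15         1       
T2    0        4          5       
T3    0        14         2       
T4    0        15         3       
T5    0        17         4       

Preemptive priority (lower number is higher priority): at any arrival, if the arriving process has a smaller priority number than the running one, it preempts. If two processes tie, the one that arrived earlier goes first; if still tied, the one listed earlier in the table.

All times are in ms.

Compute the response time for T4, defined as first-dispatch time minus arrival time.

Gantt: | T1 0-15 | T3 15-29 | T4 29-44 | T5 44-61 | T2 61-65 |
Completion: T1=15  T2=65  T3=29  T4=44  T5=61
Response(T4) = first start − arrival = 29 − 0 = 29

29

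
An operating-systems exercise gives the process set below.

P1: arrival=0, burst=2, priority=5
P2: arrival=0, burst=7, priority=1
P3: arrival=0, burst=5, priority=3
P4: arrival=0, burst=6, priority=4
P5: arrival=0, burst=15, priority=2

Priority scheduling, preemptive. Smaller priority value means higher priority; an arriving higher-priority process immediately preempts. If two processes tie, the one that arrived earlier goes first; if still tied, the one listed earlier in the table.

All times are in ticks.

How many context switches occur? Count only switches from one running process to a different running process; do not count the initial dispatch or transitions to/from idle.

4

Schedule: | P2 0-7 | P5 7-22 | P3 22-27 | P4 27-33 | P1 33-35 |
Completion: P1=35  P2=7  P3=27  P4=33  P5=22
Turnaround (C−A): P1=35  P2=7  P3=27  P4=33  P5=22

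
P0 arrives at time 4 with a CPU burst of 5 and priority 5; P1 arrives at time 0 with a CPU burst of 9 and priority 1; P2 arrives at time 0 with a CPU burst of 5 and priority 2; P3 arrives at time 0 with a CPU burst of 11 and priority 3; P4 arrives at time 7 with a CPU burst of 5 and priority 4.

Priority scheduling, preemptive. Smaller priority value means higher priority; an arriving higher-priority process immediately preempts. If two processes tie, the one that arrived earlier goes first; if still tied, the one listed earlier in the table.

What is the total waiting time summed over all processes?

67

Timeline: | P1 0-9 | P2 9-14 | P3 14-25 | P4 25-30 | P0 30-35 |
Completion: P0=35  P1=9  P2=14  P3=25  P4=30
Waiting = turnaround − burst: P0=26, P1=0, P2=9, P3=14, P4=18
Total waiting = 26 + 0 + 9 + 14 + 18 = 67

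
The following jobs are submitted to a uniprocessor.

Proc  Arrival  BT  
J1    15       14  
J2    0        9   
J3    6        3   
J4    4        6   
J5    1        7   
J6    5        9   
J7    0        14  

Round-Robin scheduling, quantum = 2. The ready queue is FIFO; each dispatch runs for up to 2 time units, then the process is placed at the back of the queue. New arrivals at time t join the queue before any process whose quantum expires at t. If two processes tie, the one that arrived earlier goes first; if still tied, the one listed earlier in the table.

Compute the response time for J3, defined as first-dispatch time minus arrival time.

8

Timeline: | J2 0-2 | J7 2-4 | J5 4-6 | J2 6-8 | J4 8-10 | J7 10-12 | J6 12-14 | J3 14-16 | J5 16-18 | J2 18-20 | J4 20-22 | J7 22-24 | J6 24-26 | J1 26-28 | J3 28-29 | J5 29-31 | J2 31-33 | J4 33-35 | J7 35-37 | J6 37-39 | J1 39-41 | J5 41-42 | J2 42-43 | J7 43-45 | J6 45-47 | J1 47-49 | J7 49-51 | J6 51-52 | J1 52-54 | J7 54-56 | J1 56-62 |
Completion: J1=62  J2=43  J3=29  J4=35  J5=42  J6=52  J7=56
Response(J3) = first start − arrival = 14 − 6 = 8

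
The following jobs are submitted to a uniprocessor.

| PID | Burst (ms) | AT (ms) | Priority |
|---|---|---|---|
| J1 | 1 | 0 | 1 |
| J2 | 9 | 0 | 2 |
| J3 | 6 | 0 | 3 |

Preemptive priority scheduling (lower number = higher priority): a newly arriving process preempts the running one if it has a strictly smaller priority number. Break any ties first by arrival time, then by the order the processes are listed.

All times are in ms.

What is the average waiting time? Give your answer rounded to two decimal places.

3.67

Timeline: | J1 0-1 | J2 1-10 | J3 10-16 |
Completion: J1=1  J2=10  J3=16
Turnaround (C−A): J1=1  J2=10  J3=16
Waiting times: J1=0, J2=1, J3=10
Average waiting = (0+1+10) / 3 = 11/3 = 3.67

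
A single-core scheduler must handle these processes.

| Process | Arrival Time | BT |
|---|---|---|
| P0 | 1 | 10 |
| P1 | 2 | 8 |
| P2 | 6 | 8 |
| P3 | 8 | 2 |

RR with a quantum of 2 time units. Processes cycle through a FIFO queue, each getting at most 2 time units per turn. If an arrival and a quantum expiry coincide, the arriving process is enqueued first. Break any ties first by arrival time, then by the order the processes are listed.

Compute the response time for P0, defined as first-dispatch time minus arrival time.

0

Timeline: | idle 0-1 | P0 1-3 | P1 3-5 | P0 5-7 | P1 7-9 | P2 9-11 | P0 11-13 | P3 13-15 | P1 15-17 | P2 17-19 | P0 19-21 | P1 21-23 | P2 23-25 | P0 25-27 | P2 27-29 |
Completion: P0=27  P1=23  P2=29  P3=15
Response(P0) = first start − arrival = 1 − 1 = 0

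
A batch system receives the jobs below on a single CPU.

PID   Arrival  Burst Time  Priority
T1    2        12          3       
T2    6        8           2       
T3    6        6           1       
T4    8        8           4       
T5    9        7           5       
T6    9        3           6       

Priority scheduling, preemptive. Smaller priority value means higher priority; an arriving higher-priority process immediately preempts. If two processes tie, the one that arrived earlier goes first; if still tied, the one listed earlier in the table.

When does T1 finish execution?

Gantt: | idle 0-2 | T1 2-6 | T3 6-12 | T2 12-20 | T1 20-28 | T4 28-36 | T5 36-43 | T6 43-46 |
Completion: T1=28  T2=20  T3=12  T4=36  T5=43  T6=46

28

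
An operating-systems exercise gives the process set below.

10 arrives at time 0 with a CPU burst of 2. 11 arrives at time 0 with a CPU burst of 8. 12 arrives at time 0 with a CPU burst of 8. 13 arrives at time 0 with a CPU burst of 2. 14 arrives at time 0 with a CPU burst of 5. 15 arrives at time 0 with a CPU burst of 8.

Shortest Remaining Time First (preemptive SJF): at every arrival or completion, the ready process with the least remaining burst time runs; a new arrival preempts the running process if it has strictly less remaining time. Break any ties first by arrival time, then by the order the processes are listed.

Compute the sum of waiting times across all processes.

Timeline: | 10 0-2 | 13 2-4 | 14 4-9 | 11 9-17 | 12 17-25 | 15 25-33 |
Completion: 10=2  11=17  12=25  13=4  14=9  15=33
Turnaround (C−A): 10=2  11=17  12=25  13=4  14=9  15=33
Waiting = turnaround − burst: 10=0, 11=9, 12=17, 13=2, 14=4, 15=25
Total waiting = 0 + 9 + 17 + 2 + 4 + 25 = 57

57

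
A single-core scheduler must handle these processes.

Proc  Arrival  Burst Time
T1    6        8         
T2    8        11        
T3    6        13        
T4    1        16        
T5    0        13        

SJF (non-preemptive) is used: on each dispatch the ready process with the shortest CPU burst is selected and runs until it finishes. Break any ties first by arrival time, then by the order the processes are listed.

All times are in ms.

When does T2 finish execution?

Gantt: | T5 0-13 | T1 13-21 | T2 21-32 | T3 32-45 | T4 45-61 |
Completion: T1=21  T2=32  T3=45  T4=61  T5=13
Turnaround (C−A): T1=15  T2=24  T3=39  T4=60  T5=13

32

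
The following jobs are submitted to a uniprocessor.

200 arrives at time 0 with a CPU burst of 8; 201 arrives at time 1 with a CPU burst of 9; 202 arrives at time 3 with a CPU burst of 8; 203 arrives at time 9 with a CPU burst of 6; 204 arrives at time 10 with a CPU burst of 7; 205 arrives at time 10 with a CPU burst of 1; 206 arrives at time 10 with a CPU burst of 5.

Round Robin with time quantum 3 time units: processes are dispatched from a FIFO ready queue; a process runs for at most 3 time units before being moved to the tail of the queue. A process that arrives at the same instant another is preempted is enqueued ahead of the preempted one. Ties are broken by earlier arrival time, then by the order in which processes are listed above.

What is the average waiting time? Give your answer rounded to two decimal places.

Gantt: | 200 0-3 | 201 3-6 | 202 6-9 | 200 9-12 | 201 12-15 | 203 15-18 | 202 18-21 | 204 21-24 | 205 24-25 | 206 25-28 | 200 28-30 | 201 30-33 | 203 33-36 | 202 36-38 | 204 38-41 | 206 41-43 | 204 43-44 |
Completion: 200=30  201=33  202=38  203=36  204=44  205=25  206=43
Turnaround (C−A): 200=30  201=32  202=35  203=27  204=34  205=15  206=33
Waiting times: 200=22, 201=23, 202=27, 203=21, 204=27, 205=14, 206=28
Average waiting = (22+23+27+21+27+14+28) / 7 = 162/7 = 23.14

23.14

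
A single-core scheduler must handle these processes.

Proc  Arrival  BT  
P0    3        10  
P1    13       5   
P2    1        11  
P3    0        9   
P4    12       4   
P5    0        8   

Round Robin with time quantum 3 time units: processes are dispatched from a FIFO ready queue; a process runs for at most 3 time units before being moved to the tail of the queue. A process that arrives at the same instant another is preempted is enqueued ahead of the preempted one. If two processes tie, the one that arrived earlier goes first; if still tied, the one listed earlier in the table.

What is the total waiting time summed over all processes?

168

Gantt: | P3 0-3 | P5 3-6 | P2 6-9 | P0 9-12 | P3 12-15 | P5 15-18 | P2 18-21 | P4 21-24 | P0 24-27 | P1 27-30 | P3 30-33 | P5 33-35 | P2 35-38 | P4 38-39 | P0 39-42 | P1 42-44 | P2 44-46 | P0 46-47 |
Completion: P0=47  P1=44  P2=46  P3=33  P4=39  P5=35
Waiting = turnaround − burst: P0=34, P1=26, P2=34, P3=24, P4=23, P5=27
Total waiting = 34 + 26 + 34 + 24 + 23 + 27 = 168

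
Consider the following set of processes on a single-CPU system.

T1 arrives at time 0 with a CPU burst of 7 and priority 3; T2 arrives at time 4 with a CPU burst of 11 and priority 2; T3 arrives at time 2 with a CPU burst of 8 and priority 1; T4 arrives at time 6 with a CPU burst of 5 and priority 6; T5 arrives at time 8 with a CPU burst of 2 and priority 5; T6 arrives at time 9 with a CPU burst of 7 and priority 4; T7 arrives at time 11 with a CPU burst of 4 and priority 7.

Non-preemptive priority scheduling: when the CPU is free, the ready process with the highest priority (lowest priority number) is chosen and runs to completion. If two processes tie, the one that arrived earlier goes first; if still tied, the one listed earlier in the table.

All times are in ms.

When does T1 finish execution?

7

Timeline: | T1 0-7 | T3 7-15 | T2 15-26 | T6 26-33 | T5 33-35 | T4 35-40 | T7 40-44 |
Completion: T1=7  T2=26  T3=15  T4=40  T5=35  T6=33  T7=44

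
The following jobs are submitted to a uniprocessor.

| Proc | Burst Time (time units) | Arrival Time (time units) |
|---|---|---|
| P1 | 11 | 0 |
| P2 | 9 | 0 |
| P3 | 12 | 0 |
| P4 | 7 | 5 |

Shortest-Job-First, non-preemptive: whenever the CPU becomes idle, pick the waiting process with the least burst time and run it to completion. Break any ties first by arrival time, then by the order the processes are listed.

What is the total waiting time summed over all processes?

Gantt: | P2 0-9 | P4 9-16 | P1 16-27 | P3 27-39 |
Completion: P1=27  P2=9  P3=39  P4=16
Turnaround (C−A): P1=27  P2=9  P3=39  P4=11
Waiting = turnaround − burst: P1=16, P2=0, P3=27, P4=4
Total waiting = 16 + 0 + 27 + 4 = 47

47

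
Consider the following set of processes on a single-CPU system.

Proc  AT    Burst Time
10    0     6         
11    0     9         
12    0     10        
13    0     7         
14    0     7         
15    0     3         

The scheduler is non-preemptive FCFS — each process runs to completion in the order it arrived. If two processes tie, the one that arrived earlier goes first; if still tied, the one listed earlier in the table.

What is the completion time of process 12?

25

Schedule: | 10 0-6 | 11 6-15 | 12 15-25 | 13 25-32 | 14 32-39 | 15 39-42 |
Completion: 10=6  11=15  12=25  13=32  14=39  15=42
Turnaround (C−A): 10=6  11=15  12=25  13=32  14=39  15=42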